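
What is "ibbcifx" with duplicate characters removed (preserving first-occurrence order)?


Input: 'ibbcifx'
Operation: keep first occurrence of each character
Scan: s[0]='i' new -> keep; s[1]='b' new -> keep; s[2]='b' seen -> skip; s[3]='c' new -> keep; s[4]='i' seen -> skip; s[5]='f' new -> keep; s[6]='x' new -> keep
Result: ibcfx


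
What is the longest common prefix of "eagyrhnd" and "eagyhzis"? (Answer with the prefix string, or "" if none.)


String 1: 'eagyrhnd'
String 2: 'eagyhzis'
Compare position by position:
pos 0: 'e' vs 'e' match
pos 1: 'a' vs 'a' match
pos 2: 'g' vs 'g' match
pos 3: 'y' vs 'y' match
pos 4: 'r' vs 'h' differ -> stop
Longest common prefix: "eagy" (length 4)


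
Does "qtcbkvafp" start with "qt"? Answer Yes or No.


Input string: 'qtcbkvafp'
Prefix to check: 'qt'
First 2 characters of input: 'qt'
Match: True
Result: Yes


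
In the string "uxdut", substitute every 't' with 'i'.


Input string: 'uxdut'
Operation: replace 't' with 'i'
Positions of 't': 4
After replacement: uxdui


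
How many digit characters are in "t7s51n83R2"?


Input string: 't7s51n83R2'
Operation: count digit characters (0-9)
Scan: 't', '7'(digit), 's', '5'(digit), '1'(digit), 'n', '8'(digit), '3'(digit), 'R', '2'(digit)
Digits found: 6
Result: 6


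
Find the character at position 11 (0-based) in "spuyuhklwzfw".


Input string: 'spuyuhklwzfw'
Operation: get character at index 11
Index mapping: s[0]='s', s[1]='p', s[2]='u', s[3]='y', s[4]='u', s[5]='h', s[6]='k', s[7]='l', s[8]='w', s[9]='z', s[10]='f', s[11]='w'
Result: 'w'


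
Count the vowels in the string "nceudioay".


Input string: 'nceudioay'
Operation: count vowels (a, e, i, o, u)
Scan: s[0]='n', s[1]='c', s[2]='e' (vowel), s[3]='u' (vowel), s[4]='d', s[5]='i' (vowel), s[6]='o' (vowel), s[7]='a' (vowel), s[8]='y'
Vowels found: 5
Result: 5


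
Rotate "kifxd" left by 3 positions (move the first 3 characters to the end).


Input: 'kifxd', shift = 3
Operation: split at index 3 and swap parts
Front part s[0:3] = 'kif'
Back part s[3:] = 'xd'
Rotated = back + front = 'xd' + 'kif'
Result: xdkif


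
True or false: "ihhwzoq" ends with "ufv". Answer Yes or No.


Input string: 'ihhwzoq'
Suffix to check: 'ufv'
Last 3 characters of input: 'zoq'
Match: False
Result: No


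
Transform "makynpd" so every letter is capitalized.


Input string: 'makynpd'
Operation: convert each letter to uppercase
Mapping: 'm'->'M', 'a'->'A', 'k'->'K', 'y'->'Y', 'n'->'N', 'p'->'P', 'd'->'D'
Result: MAKYNPD


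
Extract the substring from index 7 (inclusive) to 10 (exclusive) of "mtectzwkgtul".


Input string: 'mtectzwkgtul'
Operation: slice [7:10]
Extract characters: s[7]='k', s[8]='g', s[9]='t'
Result: kgt


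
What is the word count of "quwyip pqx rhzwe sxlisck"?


Input string: 'quwyip pqx rhzwe sxlisck'
Operation: split by spaces
Words found: 'quwyip', 'pqx', 'rhzwe', 'sxlisck'
Word count: 4


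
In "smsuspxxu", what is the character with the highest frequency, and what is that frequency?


Input: 'smsuspxxu'
Operation: tally each character
Counts: 'm':1, 'p':1, 's':3, 'u':2, 'x':2
Maximum: 's' appears 3 times


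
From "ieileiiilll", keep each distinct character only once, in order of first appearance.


Input: 'ieileiiilll'
Operation: keep first occurrence of each character
Scan: s[0]='i' new -> keep; s[1]='e' new -> keep; s[2]='i' seen -> skip; s[3]='l' new -> keep; s[4]='e' seen -> skip; s[5]='i' seen -> skip; s[6]='i' seen -> skip; s[7]='i' seen -> skip; s[8]='l' seen -> skip; s[9]='l' seen -> skip; s[10]='l' seen -> skip
Result: iel


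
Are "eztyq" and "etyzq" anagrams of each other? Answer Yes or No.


String 1: 'eztyq' -> sorted: 'eqtyz'
String 2: 'etyzq' -> sorted: 'eqtyz'
Compare sorted forms: 'eqtyz' == 'eqtyz'
Anagram: Yes


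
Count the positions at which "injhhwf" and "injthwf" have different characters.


String 1: 'injhhwf'
String 2: 'injthwf'
Compare each position: pos 0: 'i'=='i', pos 1: 'n'=='n', pos 2: 'j'=='j', pos 3: 'h'!='t', pos 4: 'h'=='h', pos 5: 'w'=='w', pos 6: 'f'=='f'
Differing positions: 1
Hamming distance: 1


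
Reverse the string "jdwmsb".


Input string: 'jdwmsb'
Operation: reverse character order
Original order: 'j' -> 'd' -> 'w' -> 'm' -> 's' -> 'b'
Reversed order: 'b' -> 's' -> 'm' -> 'w' -> 'd' -> 'j'
Result: bsmwdj


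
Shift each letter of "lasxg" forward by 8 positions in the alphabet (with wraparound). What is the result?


Input: 'lasxg', shift = 8
Operation: for each letter, (position + 8) mod 26
Mapping: 'l'(11+8=19)->'t', 'a'(0+8=8)->'i', 's'(18+8=26, 26 mod 26=0)->'a', 'x'(23+8=31, 31 mod 26=5)->'f', 'g'(6+8=14)->'o'
Result: tiafo


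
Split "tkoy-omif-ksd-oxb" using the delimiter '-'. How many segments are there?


Input string: 'tkoy-omif-ksd-oxb'
Delimiter: '-'
Split result: 'tkoy', 'omif', 'ksd', 'oxb'
Number of parts: 4


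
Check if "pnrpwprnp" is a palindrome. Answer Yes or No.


Input string: 'pnrpwprnp'
Reversed: 'pnrpwprnp'
Compare pairs: s[0]='p' vs s[8]='p' (match), s[1]='n' vs s[7]='n' (match), s[2]='r' vs s[6]='r' (match), s[3]='p' vs s[5]='p' (match)
Palindrome: Yes


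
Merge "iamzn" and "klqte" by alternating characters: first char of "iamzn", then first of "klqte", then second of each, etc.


String 1: 'iamzn'
String 2: 'klqte'
Operation: alternate characters
Pairs: 'i'+'k', 'a'+'l', 'm'+'q', 'z'+'t', 'n'+'e'
Result: ikalmqztne


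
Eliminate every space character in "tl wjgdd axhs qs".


Input string: 'tl wjgdd axhs qs'
Operation: remove all spaces
Words: 'tl', 'wjgdd', 'axhs', 'qs'
Join without spaces: tlwjgddaxhsqs


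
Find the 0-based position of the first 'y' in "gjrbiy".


Input string: 'gjrbiy'
Target: 'y'
Scanning left to right: s[0]='g', s[1]='j', s[2]='r', s[3]='b', s[4]='i', s[5]='y'
First match at index: 5


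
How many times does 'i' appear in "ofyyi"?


Input string: 'ofyyi'
Target character: 'i'
Scan each position: s[4]='i'
Matches found at indices: 4
Total: 1


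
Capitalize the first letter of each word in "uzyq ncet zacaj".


Input string: 'uzyq ncet zacaj'
Operation: capitalize first letter of each word
Word transformations: 'uzyq'->'Uzyq', 'ncet'->'Ncet', 'zacaj'->'Zacaj'
Result: Uzyq Ncet Zacaj


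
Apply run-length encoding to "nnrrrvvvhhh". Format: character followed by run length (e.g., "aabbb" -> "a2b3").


Input: 'nnrrrvvvhhh'
Operation: identify consecutive runs
Runs: 'nn' -> n2, 'rrr' -> r3, 'vvv' -> v3, 'hhh' -> h3
Encoded: n2r3v3h3


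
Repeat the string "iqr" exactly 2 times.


Input string: 'iqr'
Operation: repeat 2 times
Concatenation: 'iqr' + 'iqr'
Result: iqriqr


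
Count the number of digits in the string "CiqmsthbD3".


Input string: 'CiqmsthbD3'
Operation: count digit characters (0-9)
Scan: 'C', 'i', 'q', 'm', 's', 't', 'h', 'b', 'D', '3'(digit)
Digits found: 1
Result: 1


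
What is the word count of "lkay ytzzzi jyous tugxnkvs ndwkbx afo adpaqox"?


Input string: 'lkay ytzzzi jyous tugxnkvs ndwkbx afo adpaqox'
Operation: split by spaces
Words found: 'lkay', 'ytzzzi', 'jyous', 'tugxnkvs', 'ndwkbx', 'afo', 'adpaqox'
Word count: 7


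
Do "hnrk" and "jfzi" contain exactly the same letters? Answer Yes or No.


String 1: 'hnrk' -> sorted: 'hknr'
String 2: 'jfzi' -> sorted: 'fijz'
Compare sorted forms: 'hknr' != 'fijz'
Anagram: No


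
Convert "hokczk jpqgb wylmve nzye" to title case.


Input string: 'hokczk jpqgb wylmve nzye'
Operation: capitalize first letter of each word
Word transformations: 'hokczk'->'Hokczk', 'jpqgb'->'Jpqgb', 'wylmve'->'Wylmve', 'nzye'->'Nzye'
Result: Hokczk Jpqgb Wylmve Nzye


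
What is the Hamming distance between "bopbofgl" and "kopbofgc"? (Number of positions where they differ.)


String 1: 'bopbofgl'
String 2: 'kopbofgc'
Compare each position: pos 0: 'b'!='k', pos 1: 'o'=='o', pos 2: 'p'=='p', pos 3: 'b'=='b', pos 4: 'o'=='o', pos 5: 'f'=='f', pos 6: 'g'=='g', pos 7: 'l'!='c'
Differing positions: 2
Hamming distance: 2


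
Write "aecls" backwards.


Input string: 'aecls'
Operation: reverse character order
Original order: 'a' -> 'e' -> 'c' -> 'l' -> 's'
Reversed order: 's' -> 'l' -> 'c' -> 'e' -> 'a'
Result: slcea


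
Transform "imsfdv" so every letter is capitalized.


Input string: 'imsfdv'
Operation: convert each letter to uppercase
Mapping: 'i'->'I', 'm'->'M', 's'->'S', 'f'->'F', 'd'->'D', 'v'->'V'
Result: IMSFDV


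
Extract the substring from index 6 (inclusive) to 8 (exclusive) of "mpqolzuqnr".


Input string: 'mpqolzuqnr'
Operation: slice [6:8]
Extract characters: s[6]='u', s[7]='q'
Result: uq


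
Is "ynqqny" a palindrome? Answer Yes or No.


Input string: 'ynqqny'
Reversed: 'ynqqny'
Compare pairs: s[0]='y' vs s[5]='y' (match), s[1]='n' vs s[4]='n' (match), s[2]='q' vs s[3]='q' (match)
Palindrome: Yes


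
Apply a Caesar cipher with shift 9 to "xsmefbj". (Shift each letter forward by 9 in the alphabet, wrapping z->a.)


Input: 'xsmefbj', shift = 9
Operation: for each letter, (position + 9) mod 26
Mapping: 'x'(23+9=32, 32 mod 26=6)->'g', 's'(18+9=27, 27 mod 26=1)->'b', 'm'(12+9=21)->'v', 'e'(4+9=13)->'n', 'f'(5+9=14)->'o', 'b'(1+9=10)->'k', 'j'(9+9=18)->'s'
Result: gbvnoks


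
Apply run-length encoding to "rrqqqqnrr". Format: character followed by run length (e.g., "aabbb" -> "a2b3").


Input: 'rrqqqqnrr'
Operation: identify consecutive runs
Runs: 'rr' -> r2, 'qqqq' -> q4, 'n' -> n1, 'rr' -> r2
Encoded: r2q4n1r2


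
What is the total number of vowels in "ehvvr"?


Input string: 'ehvvr'
Operation: count vowels (a, e, i, o, u)
Scan: s[0]='e' (vowel), s[1]='h', s[2]='v', s[3]='v', s[4]='r'
Vowels found: 1
Result: 1


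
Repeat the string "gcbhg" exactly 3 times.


Input string: 'gcbhg'
Operation: repeat 3 times
Concatenation: 'gcbhg' + 'gcbhg' + 'gcbhg'
Result: gcbhggcbhggcbhg


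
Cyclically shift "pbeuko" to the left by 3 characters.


Input: 'pbeuko', shift = 3
Operation: split at index 3 and swap parts
Front part s[0:3] = 'pbe'
Back part s[3:] = 'uko'
Rotated = back + front = 'uko' + 'pbe'
Result: ukopbe


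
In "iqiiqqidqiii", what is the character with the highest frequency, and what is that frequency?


Input: 'iqiiqqidqiii'
Operation: tally each character
Counts: 'd':1, 'i':7, 'q':4
Maximum: 'i' appears 7 times


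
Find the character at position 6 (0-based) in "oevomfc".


Input string: 'oevomfc'
Operation: get character at index 6
Index mapping: s[0]='o', s[1]='e', s[2]='v', s[3]='o', s[4]='m', s[5]='f', s[6]='c'
Result: 'c'


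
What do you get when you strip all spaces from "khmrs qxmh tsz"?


Input string: 'khmrs qxmh tsz'
Operation: remove all spaces
Words: 'khmrs', 'qxmh', 'tsz'
Join without spaces: khmrsqxmhtsz


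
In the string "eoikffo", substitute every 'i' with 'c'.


Input string: 'eoikffo'
Operation: replace 'i' with 'c'
Positions of 'i': 2
After replacement: eockffo


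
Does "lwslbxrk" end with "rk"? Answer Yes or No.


Input string: 'lwslbxrk'
Suffix to check: 'rk'
Last 2 characters of input: 'rk'
Match: True
Result: Yes


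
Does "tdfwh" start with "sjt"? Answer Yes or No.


Input string: 'tdfwh'
Prefix to check: 'sjt'
First 3 characters of input: 'tdf'
Match: False
Result: No


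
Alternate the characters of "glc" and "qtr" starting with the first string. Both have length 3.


String 1: 'glc'
String 2: 'qtr'
Operation: alternate characters
Pairs: 'g'+'q', 'l'+'t', 'c'+'r'
Result: gqltcr


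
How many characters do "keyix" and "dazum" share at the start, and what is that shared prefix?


String 1: 'keyix'
String 2: 'dazum'
Compare position by position:
pos 0: 'k' vs 'd' differ -> stop
Longest common prefix: "" (length 0)


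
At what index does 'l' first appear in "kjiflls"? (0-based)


Input string: 'kjiflls'
Target: 'l'
Scanning left to right: s[0]='k', s[1]='j', s[2]='i', s[3]='f', s[4]='l'
First match at index: 4


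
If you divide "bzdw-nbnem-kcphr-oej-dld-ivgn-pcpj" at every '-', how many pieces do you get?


Input string: 'bzdw-nbnem-kcphr-oej-dld-ivgn-pcpj'
Delimiter: '-'
Split result: 'bzdw', 'nbnem', 'kcphr', 'oej', 'dld', 'ivgn', 'pcpj'
Number of parts: 7


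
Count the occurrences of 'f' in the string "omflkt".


Input string: 'omflkt'
Target character: 'f'
Scan each position: s[2]='f'
Matches found at indices: 2
Total: 1


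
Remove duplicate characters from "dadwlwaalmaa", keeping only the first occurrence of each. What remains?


Input: 'dadwlwaalmaa'
Operation: keep first occurrence of each character
Scan: s[0]='d' new -> keep; s[1]='a' new -> keep; s[2]='d' seen -> skip; s[3]='w' new -> keep; s[4]='l' new -> keep; s[5]='w' seen -> skip; s[6]='a' seen -> skip; s[7]='a' seen -> skip; s[8]='l' seen -> skip; s[9]='m' new -> keep; s[10]='a' seen -> skip; s[11]='a' seen -> skip
Result: dawlm


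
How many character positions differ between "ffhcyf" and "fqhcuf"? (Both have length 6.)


String 1: 'ffhcyf'
String 2: 'fqhcuf'
Compare each position: pos 0: 'f'=='f', pos 1: 'f'!='q', pos 2: 'h'=='h', pos 3: 'c'=='c', pos 4: 'y'!='u', pos 5: 'f'=='f'
Differing positions: 2
Hamming distance: 2


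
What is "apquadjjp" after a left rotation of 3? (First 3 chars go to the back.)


Input: 'apquadjjp', shift = 3
Operation: split at index 3 and swap parts
Front part s[0:3] = 'apq'
Back part s[3:] = 'uadjjp'
Rotated = back + front = 'uadjjp' + 'apq'
Result: uadjjpapq


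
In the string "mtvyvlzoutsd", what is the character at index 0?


Input string: 'mtvyvlzoutsd'
Operation: get character at index 0
Index mapping: s[0]='m'
Result: 'm'


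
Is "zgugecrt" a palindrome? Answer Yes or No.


Input string: 'zgugecrt'
Reversed: 'trcegugz'
Compare pairs: s[0]='z' vs s[7]='t' (mismatch), s[1]='g' vs s[6]='r' (mismatch), s[2]='u' vs s[5]='c' (mismatch), s[3]='g' vs s[4]='e' (mismatch)
Palindrome: No


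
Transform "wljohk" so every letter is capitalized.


Input string: 'wljohk'
Operation: convert each letter to uppercase
Mapping: 'w'->'W', 'l'->'L', 'j'->'J', 'o'->'O', 'h'->'H', 'k'->'K'
Result: WLJOHK


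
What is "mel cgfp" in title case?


Input string: 'mel cgfp'
Operation: capitalize first letter of each word
Word transformations: 'mel'->'Mel', 'cgfp'->'Cgfp'
Result: Mel Cgfp


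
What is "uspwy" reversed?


Input string: 'uspwy'
Operation: reverse character order
Original order: 'u' -> 's' -> 'p' -> 'w' -> 'y'
Reversed order: 'y' -> 'w' -> 'p' -> 's' -> 'u'
Result: ywpsu


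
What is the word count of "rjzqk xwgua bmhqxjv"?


Input string: 'rjzqk xwgua bmhqxjv'
Operation: split by spaces
Words found: 'rjzqk', 'xwgua', 'bmhqxjv'
Word count: 3


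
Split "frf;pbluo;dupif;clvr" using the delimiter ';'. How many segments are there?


Input string: 'frf;pbluo;dupif;clvr'
Delimiter: ';'
Split result: 'frf', 'pbluo', 'dupif', 'clvr'
Number of parts: 4


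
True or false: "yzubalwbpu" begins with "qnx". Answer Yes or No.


Input string: 'yzubalwbpu'
Prefix to check: 'qnx'
First 3 characters of input: 'yzu'
Match: False
Result: No


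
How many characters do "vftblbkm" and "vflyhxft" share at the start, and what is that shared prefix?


String 1: 'vftblbkm'
String 2: 'vflyhxft'
Compare position by position:
pos 0: 'v' vs 'v' match
pos 1: 'f' vs 'f' match
pos 2: 't' vs 'l' differ -> stop
Longest common prefix: "vf" (length 2)


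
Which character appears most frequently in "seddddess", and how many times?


Input: 'seddddess'
Operation: tally each character
Counts: 'd':4, 'e':2, 's':3
Maximum: 'd' appears 4 times


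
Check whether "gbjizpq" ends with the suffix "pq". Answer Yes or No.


Input string: 'gbjizpq'
Suffix to check: 'pq'
Last 2 characters of input: 'pq'
Match: True
Result: Yes


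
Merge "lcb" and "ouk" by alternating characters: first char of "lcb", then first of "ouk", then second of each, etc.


String 1: 'lcb'
String 2: 'ouk'
Operation: alternate characters
Pairs: 'l'+'o', 'c'+'u', 'b'+'k'
Result: locubk


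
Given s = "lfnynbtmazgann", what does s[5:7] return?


Input string: 'lfnynbtmazgann'
Operation: slice [5:7]
Extract characters: s[5]='b', s[6]='t'
Result: bt


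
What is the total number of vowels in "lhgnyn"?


Input string: 'lhgnyn'
Operation: count vowels (a, e, i, o, u)
Scan: s[0]='l', s[1]='h', s[2]='g', s[3]='n', s[4]='y', s[5]='n'
Vowels found: 0
Result: 0


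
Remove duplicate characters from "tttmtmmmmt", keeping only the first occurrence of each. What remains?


Input: 'tttmtmmmmt'
Operation: keep first occurrence of each character
Scan: s[0]='t' new -> keep; s[1]='t' seen -> skip; s[2]='t' seen -> skip; s[3]='m' new -> keep; s[4]='t' seen -> skip; s[5]='m' seen -> skip; s[6]='m' seen -> skip; s[7]='m' seen -> skip; s[8]='m' seen -> skip; s[9]='t' seen -> skip
Result: tm


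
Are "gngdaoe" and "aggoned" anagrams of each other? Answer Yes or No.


String 1: 'gngdaoe' -> sorted: 'adeggno'
String 2: 'aggoned' -> sorted: 'adeggno'
Compare sorted forms: 'adeggno' == 'adeggno'
Anagram: Yes


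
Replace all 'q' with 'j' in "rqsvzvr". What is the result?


Input string: 'rqsvzvr'
Operation: replace 'q' with 'j'
Positions of 'q': 1
After replacement: rjsvzvr


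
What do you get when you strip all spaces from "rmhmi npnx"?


Input string: 'rmhmi npnx'
Operation: remove all spaces
Words: 'rmhmi', 'npnx'
Join without spaces: rmhminpnx


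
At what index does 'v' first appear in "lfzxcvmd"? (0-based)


Input string: 'lfzxcvmd'
Target: 'v'
Scanning left to right: s[0]='l', s[1]='f', s[2]='z', s[3]='x', s[4]='c', s[5]='v'
First match at index: 5


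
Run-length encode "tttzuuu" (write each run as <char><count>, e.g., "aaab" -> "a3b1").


Input: 'tttzuuu'
Operation: identify consecutive runs
Runs: 'ttt' -> t3, 'z' -> z1, 'uuu' -> u3
Encoded: t3z1u3


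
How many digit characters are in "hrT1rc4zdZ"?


Input string: 'hrT1rc4zdZ'
Operation: count digit characters (0-9)
Scan: 'h', 'r', 'T', '1'(digit), 'r', 'c', '4'(digit), 'z', 'd', 'Z'
Digits found: 2
Result: 2


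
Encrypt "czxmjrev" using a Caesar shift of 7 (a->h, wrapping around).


Input: 'czxmjrev', shift = 7
Operation: for each letter, (position + 7) mod 26
Mapping: 'c'(2+7=9)->'j', 'z'(25+7=32, 32 mod 26=6)->'g', 'x'(23+7=30, 30 mod 26=4)->'e', 'm'(12+7=19)->'t', 'j'(9+7=16)->'q', 'r'(17+7=24)->'y', 'e'(4+7=11)->'l', 'v'(21+7=28, 28 mod 26=2)->'c'
Result: jgetqylc


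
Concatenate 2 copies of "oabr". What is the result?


Input string: 'oabr'
Operation: repeat 2 times
Concatenation: 'oabr' + 'oabr'
Result: oabroabr


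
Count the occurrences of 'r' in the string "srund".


Input string: 'srund'
Target character: 'r'
Scan each position: s[1]='r'
Matches found at indices: 1
Total: 1


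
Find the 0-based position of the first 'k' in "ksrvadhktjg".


Input string: 'ksrvadhktjg'
Target: 'k'
Scanning left to right: s[0]='k'
First match at index: 0


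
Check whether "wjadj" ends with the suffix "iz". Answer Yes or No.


Input string: 'wjadj'
Suffix to check: 'iz'
Last 2 characters of input: 'dj'
Match: False
Result: No


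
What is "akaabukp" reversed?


Input string: 'akaabukp'
Operation: reverse character order
Original order: 'a' -> 'k' -> 'a' -> 'a' -> 'b' -> 'u' -> 'k' -> 'p'
Reversed order: 'p' -> 'k' -> 'u' -> 'b' -> 'a' -> 'a' -> 'k' -> 'a'
Result: pkubaaka


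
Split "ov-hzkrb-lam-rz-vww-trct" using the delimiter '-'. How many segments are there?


Input string: 'ov-hzkrb-lam-rz-vww-trct'
Delimiter: '-'
Split result: 'ov', 'hzkrb', 'lam', 'rz', 'vww', 'trct'
Number of parts: 6


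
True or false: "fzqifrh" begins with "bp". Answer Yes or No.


Input string: 'fzqifrh'
Prefix to check: 'bp'
First 2 characters of input: 'fz'
Match: False
Result: No


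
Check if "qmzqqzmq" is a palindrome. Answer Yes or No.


Input string: 'qmzqqzmq'
Reversed: 'qmzqqzmq'
Compare pairs: s[0]='q' vs s[7]='q' (match), s[1]='m' vs s[6]='m' (match), s[2]='z' vs s[5]='z' (match), s[3]='q' vs s[4]='q' (match)
Palindrome: Yes


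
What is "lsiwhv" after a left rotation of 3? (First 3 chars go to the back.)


Input: 'lsiwhv', shift = 3
Operation: split at index 3 and swap parts
Front part s[0:3] = 'lsi'
Back part s[3:] = 'whv'
Rotated = back + front = 'whv' + 'lsi'
Result: whvlsi


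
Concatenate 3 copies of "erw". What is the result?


Input string: 'erw'
Operation: repeat 3 times
Concatenation: 'erw' + 'erw' + 'erw'
Result: erwerwerw


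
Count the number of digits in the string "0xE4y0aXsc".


Input string: '0xE4y0aXsc'
Operation: count digit characters (0-9)
Scan: '0'(digit), 'x', 'E', '4'(digit), 'y', '0'(digit), 'a', 'X', 's', 'c'
Digits found: 3
Result: 3


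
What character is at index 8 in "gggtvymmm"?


Input string: 'gggtvymmm'
Operation: get character at index 8
Index mapping: s[0]='g', s[1]='g', s[2]='g', s[3]='t', s[4]='v', s[5]='y', s[6]='m', s[7]='m', s[8]='m'
Result: 'm'


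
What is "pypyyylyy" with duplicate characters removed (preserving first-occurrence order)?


Input: 'pypyyylyy'
Operation: keep first occurrence of each character
Scan: s[0]='p' new -> keep; s[1]='y' new -> keep; s[2]='p' seen -> skip; s[3]='y' seen -> skip; s[4]='y' seen -> skip; s[5]='y' seen -> skip; s[6]='l' new -> keep; s[7]='y' seen -> skip; s[8]='y' seen -> skip
Result: pyl


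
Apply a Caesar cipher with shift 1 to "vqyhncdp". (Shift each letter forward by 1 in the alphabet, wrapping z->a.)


Input: 'vqyhncdp', shift = 1
Operation: for each letter, (position + 1) mod 26
Mapping: 'v'(21+1=22)->'w', 'q'(16+1=17)->'r', 'y'(24+1=25)->'z', 'h'(7+1=8)->'i', 'n'(13+1=14)->'o', 'c'(2+1=3)->'d', 'd'(3+1=4)->'e', 'p'(15+1=16)->'q'
Result: wrziodeq


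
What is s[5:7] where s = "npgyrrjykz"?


Input string: 'npgyrrjykz'
Operation: slice [5:7]
Extract characters: s[5]='r', s[6]='j'
Result: rj


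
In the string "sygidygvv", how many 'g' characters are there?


Input string: 'sygidygvv'
Target character: 'g'
Scan each position: s[2]='g', s[6]='g'
Matches found at indices: 2, 6
Total: 2


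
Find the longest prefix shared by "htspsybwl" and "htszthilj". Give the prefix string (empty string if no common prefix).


String 1: 'htspsybwl'
String 2: 'htszthilj'
Compare position by position:
pos 0: 'h' vs 'h' match
pos 1: 't' vs 't' match
pos 2: 's' vs 's' match
pos 3: 'p' vs 'z' differ -> stop
Longest common prefix: "hts" (length 3)


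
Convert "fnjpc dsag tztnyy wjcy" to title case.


Input string: 'fnjpc dsag tztnyy wjcy'
Operation: capitalize first letter of each word
Word transformations: 'fnjpc'->'Fnjpc', 'dsag'->'Dsag', 'tztnyy'->'Tztnyy', 'wjcy'->'Wjcy'
Result: Fnjpc Dsag Tztnyy Wjcy


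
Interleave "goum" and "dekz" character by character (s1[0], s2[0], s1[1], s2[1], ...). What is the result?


String 1: 'goum'
String 2: 'dekz'
Operation: alternate characters
Pairs: 'g'+'d', 'o'+'e', 'u'+'k', 'm'+'z'
Result: gdoeukmz


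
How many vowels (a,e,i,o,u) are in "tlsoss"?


Input string: 'tlsoss'
Operation: count vowels (a, e, i, o, u)
Scan: s[0]='t', s[1]='l', s[2]='s', s[3]='o' (vowel), s[4]='s', s[5]='s'
Vowels found: 1
Result: 1


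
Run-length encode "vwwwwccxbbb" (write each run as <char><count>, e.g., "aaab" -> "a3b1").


Input: 'vwwwwccxbbb'
Operation: identify consecutive runs
Runs: 'v' -> v1, 'wwww' -> w4, 'cc' -> c2, 'x' -> x1, 'bbb' -> b3
Encoded: v1w4c2x1b3


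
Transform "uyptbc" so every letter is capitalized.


Input string: 'uyptbc'
Operation: convert each letter to uppercase
Mapping: 'u'->'U', 'y'->'Y', 'p'->'P', 't'->'T', 'b'->'B', 'c'->'C'
Result: UYPTBC


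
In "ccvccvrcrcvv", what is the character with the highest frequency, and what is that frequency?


Input: 'ccvccvrcrcvv'
Operation: tally each character
Counts: 'c':6, 'r':2, 'v':4
Maximum: 'c' appears 6 times


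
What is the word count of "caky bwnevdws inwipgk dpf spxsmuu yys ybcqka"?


Input string: 'caky bwnevdws inwipgk dpf spxsmuu yys ybcqka'
Operation: split by spaces
Words found: 'caky', 'bwnevdws', 'inwipgk', 'dpf', 'spxsmuu', 'yys', 'ybcqka'
Word count: 7


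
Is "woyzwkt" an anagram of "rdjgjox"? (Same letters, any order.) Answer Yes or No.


String 1: 'rdjgjox' -> sorted: 'dgjjorx'
String 2: 'woyzwkt' -> sorted: 'kotwwyz'
Compare sorted forms: 'dgjjorx' != 'kotwwyz'
Anagram: No


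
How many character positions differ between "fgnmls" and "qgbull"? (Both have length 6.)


String 1: 'fgnmls'
String 2: 'qgbull'
Compare each position: pos 0: 'f'!='q', pos 1: 'g'=='g', pos 2: 'n'!='b', pos 3: 'm'!='u', pos 4: 'l'=='l', pos 5: 's'!='l'
Differing positions: 4
Hamming distance: 4


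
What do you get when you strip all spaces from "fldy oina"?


Input string: 'fldy oina'
Operation: remove all spaces
Words: 'fldy', 'oina'
Join without spaces: fldyoina


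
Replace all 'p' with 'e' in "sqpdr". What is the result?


Input string: 'sqpdr'
Operation: replace 'p' with 'e'
Positions of 'p': 2
After replacement: sqedr


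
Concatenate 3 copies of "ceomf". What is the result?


Input string: 'ceomf'
Operation: repeat 3 times
Concatenation: 'ceomf' + 'ceomf' + 'ceomf'
Result: ceomfceomfceomf


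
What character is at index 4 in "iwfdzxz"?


Input string: 'iwfdzxz'
Operation: get character at index 4
Index mapping: s[0]='i', s[1]='w', s[2]='f', s[3]='d', s[4]='z'
Result: 'z'


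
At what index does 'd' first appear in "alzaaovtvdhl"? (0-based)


Input string: 'alzaaovtvdhl'
Target: 'd'
Scanning left to right: s[0]='a', s[1]='l', s[2]='z', s[3]='a', s[4]='a', s[5]='o', s[6]='v', s[7]='t', s[8]='v', s[9]='d'
First match at index: 9


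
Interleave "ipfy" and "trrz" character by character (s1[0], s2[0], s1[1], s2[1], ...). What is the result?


String 1: 'ipfy'
String 2: 'trrz'
Operation: alternate characters
Pairs: 'i'+'t', 'p'+'r', 'f'+'r', 'y'+'z'
Result: itprfryz


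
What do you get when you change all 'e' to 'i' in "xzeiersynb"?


Input string: 'xzeiersynb'
Operation: replace 'e' with 'i'
Positions of 'e': 2, 4
After replacement: xziiirsynb


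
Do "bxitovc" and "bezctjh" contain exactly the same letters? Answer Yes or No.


String 1: 'bxitovc' -> sorted: 'bciotvx'
String 2: 'bezctjh' -> sorted: 'bcehjtz'
Compare sorted forms: 'bciotvx' != 'bcehjtz'
Anagram: No


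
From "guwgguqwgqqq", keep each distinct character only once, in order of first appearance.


Input: 'guwgguqwgqqq'
Operation: keep first occurrence of each character
Scan: s[0]='g' new -> keep; s[1]='u' new -> keep; s[2]='w' new -> keep; s[3]='g' seen -> skip; s[4]='g' seen -> skip; s[5]='u' seen -> skip; s[6]='q' new -> keep; s[7]='w' seen -> skip; s[8]='g' seen -> skip; s[9]='q' seen -> skip; s[10]='q' seen -> skip; s[11]='q' seen -> skip
Result: guwq


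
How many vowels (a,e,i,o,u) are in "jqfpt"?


Input string: 'jqfpt'
Operation: count vowels (a, e, i, o, u)
Scan: s[0]='j', s[1]='q', s[2]='f', s[3]='p', s[4]='t'
Vowels found: 0
Result: 0


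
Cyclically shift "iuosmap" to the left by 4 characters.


Input: 'iuosmap', shift = 4
Operation: split at index 4 and swap parts
Front part s[0:4] = 'iuos'
Back part s[4:] = 'map'
Rotated = back + front = 'map' + 'iuos'
Result: mapiuos


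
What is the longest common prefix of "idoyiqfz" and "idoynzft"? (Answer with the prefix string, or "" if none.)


String 1: 'idoyiqfz'
String 2: 'idoynzft'
Compare position by position:
pos 0: 'i' vs 'i' match
pos 1: 'd' vs 'd' match
pos 2: 'o' vs 'o' match
pos 3: 'y' vs 'y' match
pos 4: 'i' vs 'n' differ -> stop
Longest common prefix: "idoy" (length 4)


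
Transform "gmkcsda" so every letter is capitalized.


Input string: 'gmkcsda'
Operation: convert each letter to uppercase
Mapping: 'g'->'G', 'm'->'M', 'k'->'K', 'c'->'C', 's'->'S', 'd'->'D', 'a'->'A'
Result: GMKCSDA


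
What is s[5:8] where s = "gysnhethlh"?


Input string: 'gysnhethlh'
Operation: slice [5:8]
Extract characters: s[5]='e', s[6]='t', s[7]='h'
Result: eth


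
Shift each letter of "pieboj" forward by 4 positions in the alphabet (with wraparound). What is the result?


Input: 'pieboj', shift = 4
Operation: for each letter, (position + 4) mod 26
Mapping: 'p'(15+4=19)->'t', 'i'(8+4=12)->'m', 'e'(4+4=8)->'i', 'b'(1+4=5)->'f', 'o'(14+4=18)->'s', 'j'(9+4=13)->'n'
Result: tmifsn


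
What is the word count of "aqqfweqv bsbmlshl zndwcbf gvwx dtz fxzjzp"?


Input string: 'aqqfweqv bsbmlshl zndwcbf gvwx dtz fxzjzp'
Operation: split by spaces
Words found: 'aqqfweqv', 'bsbmlshl', 'zndwcbf', 'gvwx', 'dtz', 'fxzjzp'
Word count: 6


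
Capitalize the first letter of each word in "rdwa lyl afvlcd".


Input string: 'rdwa lyl afvlcd'
Operation: capitalize first letter of each word
Word transformations: 'rdwa'->'Rdwa', 'lyl'->'Lyl', 'afvlcd'->'Afvlcd'
Result: Rdwa Lyl Afvlcd


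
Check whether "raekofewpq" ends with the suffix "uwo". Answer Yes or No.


Input string: 'raekofewpq'
Suffix to check: 'uwo'
Last 3 characters of input: 'wpq'
Match: False
Result: No


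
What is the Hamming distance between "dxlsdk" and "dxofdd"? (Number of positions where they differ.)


String 1: 'dxlsdk'
String 2: 'dxofdd'
Compare each position: pos 0: 'd'=='d', pos 1: 'x'=='x', pos 2: 'l'!='o', pos 3: 's'!='f', pos 4: 'd'=='d', pos 5: 'k'!='d'
Differing positions: 3
Hamming distance: 3


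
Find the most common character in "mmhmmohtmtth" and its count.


Input: 'mmhmmohtmtth'
Operation: tally each character
Counts: 'h':3, 'm':5, 'o':1, 't':3
Maximum: 'm' appears 5 times


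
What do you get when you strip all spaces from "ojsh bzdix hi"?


Input string: 'ojsh bzdix hi'
Operation: remove all spaces
Words: 'ojsh', 'bzdix', 'hi'
Join without spaces: ojshbzdixhi


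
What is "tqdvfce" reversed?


Input string: 'tqdvfce'
Operation: reverse character order
Original order: 't' -> 'q' -> 'd' -> 'v' -> 'f' -> 'c' -> 'e'
Reversed order: 'e' -> 'c' -> 'f' -> 'v' -> 'd' -> 'q' -> 't'
Result: ecfvdqt


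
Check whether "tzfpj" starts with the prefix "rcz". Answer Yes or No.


Input string: 'tzfpj'
Prefix to check: 'rcz'
First 3 characters of input: 'tzf'
Match: False
Result: No


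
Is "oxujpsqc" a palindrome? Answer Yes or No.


Input string: 'oxujpsqc'
Reversed: 'cqspjuxo'
Compare pairs: s[0]='o' vs s[7]='c' (mismatch), s[1]='x' vs s[6]='q' (mismatch), s[2]='u' vs s[5]='s' (mismatch), s[3]='j' vs s[4]='p' (mismatch)
Palindrome: No


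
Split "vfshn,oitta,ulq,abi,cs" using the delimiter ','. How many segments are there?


Input string: 'vfshn,oitta,ulq,abi,cs'
Delimiter: ','
Split result: 'vfshn', 'oitta', 'ulq', 'abi', 'cs'
Number of parts: 5


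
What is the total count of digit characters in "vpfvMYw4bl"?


Input string: 'vpfvMYw4bl'
Operation: count digit characters (0-9)
Scan: 'v', 'p', 'f', 'v', 'M', 'Y', 'w', '4'(digit), 'b', 'l'
Digits found: 1
Result: 1


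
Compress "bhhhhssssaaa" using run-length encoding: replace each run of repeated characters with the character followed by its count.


Input: 'bhhhhssssaaa'
Operation: identify consecutive runs
Runs: 'b' -> b1, 'hhhh' -> h4, 'ssss' -> s4, 'aaa' -> a3
Encoded: b1h4s4a3


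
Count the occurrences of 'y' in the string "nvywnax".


Input string: 'nvywnax'
Target character: 'y'
Scan each position: s[2]='y'
Matches found at indices: 2
Total: 1


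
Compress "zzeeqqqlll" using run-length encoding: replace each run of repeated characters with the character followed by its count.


Input: 'zzeeqqqlll'
Operation: identify consecutive runs
Runs: 'zz' -> z2, 'ee' -> e2, 'qqq' -> q3, 'lll' -> l3
Encoded: z2e2q3l3


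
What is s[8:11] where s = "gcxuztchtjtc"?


Input string: 'gcxuztchtjtc'
Operation: slice [8:11]
Extract characters: s[8]='t', s[9]='j', s[10]='t'
Result: tjt


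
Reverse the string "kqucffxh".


Input string: 'kqucffxh'
Operation: reverse character order
Original order: 'k' -> 'q' -> 'u' -> 'c' -> 'f' -> 'f' -> 'x' -> 'h'
Reversed order: 'h' -> 'x' -> 'f' -> 'f' -> 'c' -> 'u' -> 'q' -> 'k'
Result: hxffcuqk


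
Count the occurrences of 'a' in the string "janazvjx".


Input string: 'janazvjx'
Target character: 'a'
Scan each position: s[1]='a', s[3]='a'
Matches found at indices: 1, 3
Total: 2


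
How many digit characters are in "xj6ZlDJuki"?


Input string: 'xj6ZlDJuki'
Operation: count digit characters (0-9)
Scan: 'x', 'j', '6'(digit), 'Z', 'l', 'D', 'J', 'u', 'k', 'i'
Digits found: 1
Result: 1


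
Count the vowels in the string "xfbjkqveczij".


Input string: 'xfbjkqveczij'
Operation: count vowels (a, e, i, o, u)
Scan: s[0]='x', s[1]='f', s[2]='b', s[3]='j', s[4]='k', s[5]='q', s[6]='v', s[7]='e' (vowel), s[8]='c', s[9]='z', s[10]='i' (vowel), s[11]='j'
Vowels found: 2
Result: 2


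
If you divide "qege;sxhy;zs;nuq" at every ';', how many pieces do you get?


Input string: 'qege;sxhy;zs;nuq'
Delimiter: ';'
Split result: 'qege', 'sxhy', 'zs', 'nuq'
Number of parts: 4


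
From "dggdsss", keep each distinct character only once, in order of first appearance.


Input: 'dggdsss'
Operation: keep first occurrence of each character
Scan: s[0]='d' new -> keep; s[1]='g' new -> keep; s[2]='g' seen -> skip; s[3]='d' seen -> skip; s[4]='s' new -> keep; s[5]='s' seen -> skip; s[6]='s' seen -> skip
Result: dgs


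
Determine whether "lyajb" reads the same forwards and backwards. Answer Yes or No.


Input string: 'lyajb'
Reversed: 'bjayl'
Compare pairs: s[0]='l' vs s[4]='b' (mismatch), s[1]='y' vs s[3]='j' (mismatch)
Palindrome: No


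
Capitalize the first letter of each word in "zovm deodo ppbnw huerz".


Input string: 'zovm deodo ppbnw huerz'
Operation: capitalize first letter of each word
Word transformations: 'zovm'->'Zovm', 'deodo'->'Deodo', 'ppbnw'->'Ppbnw', 'huerz'->'Huerz'
Result: Zovm Deodo Ppbnw Huerz


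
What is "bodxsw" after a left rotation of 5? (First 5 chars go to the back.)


Input: 'bodxsw', shift = 5
Operation: split at index 5 and swap parts
Front part s[0:5] = 'bodxs'
Back part s[5:] = 'w'
Rotated = back + front = 'w' + 'bodxs'
Result: wbodxs


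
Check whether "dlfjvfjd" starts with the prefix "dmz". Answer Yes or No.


Input string: 'dlfjvfjd'
Prefix to check: 'dmz'
First 3 characters of input: 'dlf'
Match: False
Result: No


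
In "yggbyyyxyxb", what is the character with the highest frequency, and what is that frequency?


Input: 'yggbyyyxyxb'
Operation: tally each character
Counts: 'b':2, 'g':2, 'x':2, 'y':5
Maximum: 'y' appears 5 times


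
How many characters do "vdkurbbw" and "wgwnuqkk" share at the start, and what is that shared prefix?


String 1: 'vdkurbbw'
String 2: 'wgwnuqkk'
Compare position by position:
pos 0: 'v' vs 'w' differ -> stop
Longest common prefix: "" (length 0)


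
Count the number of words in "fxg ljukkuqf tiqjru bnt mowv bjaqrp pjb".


Input string: 'fxg ljukkuqf tiqjru bnt mowv bjaqrp pjb'
Operation: split by spaces
Words found: 'fxg', 'ljukkuqf', 'tiqjru', 'bnt', 'mowv', 'bjaqrp', 'pjb'
Word count: 7


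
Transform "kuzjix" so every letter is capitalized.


Input string: 'kuzjix'
Operation: convert each letter to uppercase
Mapping: 'k'->'K', 'u'->'U', 'z'->'Z', 'j'->'J', 'i'->'I', 'x'->'X'
Result: KUZJIX


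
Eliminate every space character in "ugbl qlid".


Input string: 'ugbl qlid'
Operation: remove all spaces
Words: 'ugbl', 'qlid'
Join without spaces: ugblqlid


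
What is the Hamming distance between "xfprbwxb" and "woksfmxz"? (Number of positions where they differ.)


String 1: 'xfprbwxb'
String 2: 'woksfmxz'
Compare each position: pos 0: 'x'!='w', pos 1: 'f'!='o', pos 2: 'p'!='k', pos 3: 'r'!='s', pos 4: 'b'!='f', pos 5: 'w'!='m', pos 6: 'x'=='x', pos 7: 'b'!='z'
Differing positions: 7
Hamming distance: 7


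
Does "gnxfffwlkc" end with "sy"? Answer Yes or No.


Input string: 'gnxfffwlkc'
Suffix to check: 'sy'
Last 2 characters of input: 'kc'
Match: False
Result: No


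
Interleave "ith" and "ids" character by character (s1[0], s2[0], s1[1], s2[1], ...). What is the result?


String 1: 'ith'
String 2: 'ids'
Operation: alternate characters
Pairs: 'i'+'i', 't'+'d', 'h'+'s'
Result: iitdhs


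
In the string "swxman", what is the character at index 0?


Input string: 'swxman'
Operation: get character at index 0
Index mapping: s[0]='s'
Result: 's'


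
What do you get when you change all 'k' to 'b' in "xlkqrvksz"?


Input string: 'xlkqrvksz'
Operation: replace 'k' with 'b'
Positions of 'k': 2, 6
After replacement: xlbqrvbsz


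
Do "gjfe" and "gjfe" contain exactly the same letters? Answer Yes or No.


String 1: 'gjfe' -> sorted: 'efgj'
String 2: 'gjfe' -> sorted: 'efgj'
Compare sorted forms: 'efgj' == 'efgj'
Anagram: Yes


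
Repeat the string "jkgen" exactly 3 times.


Input string: 'jkgen'
Operation: repeat 3 times
Concatenation: 'jkgen' + 'jkgen' + 'jkgen'
Result: jkgenjkgenjkgen


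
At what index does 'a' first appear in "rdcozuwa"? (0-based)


Input string: 'rdcozuwa'
Target: 'a'
Scanning left to right: s[0]='r', s[1]='d', s[2]='c', s[3]='o', s[4]='z', s[5]='u', s[6]='w', s[7]='a'
First match at index: 7


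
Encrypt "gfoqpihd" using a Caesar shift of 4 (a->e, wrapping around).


Input: 'gfoqpihd', shift = 4
Operation: for each letter, (position + 4) mod 26
Mapping: 'g'(6+4=10)->'k', 'f'(5+4=9)->'j', 'o'(14+4=18)->'s', 'q'(16+4=20)->'u', 'p'(15+4=19)->'t', 'i'(8+4=12)->'m', 'h'(7+4=11)->'l', 'd'(3+4=7)->'h'
Result: kjsutmlh


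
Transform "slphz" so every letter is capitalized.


Input string: 'slphz'
Operation: convert each letter to uppercase
Mapping: 's'->'S', 'l'->'L', 'p'->'P', 'h'->'H', 'z'->'Z'
Result: SLPHZ


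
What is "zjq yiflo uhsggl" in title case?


Input string: 'zjq yiflo uhsggl'
Operation: capitalize first letter of each word
Word transformations: 'zjq'->'Zjq', 'yiflo'->'Yiflo', 'uhsggl'->'Uhsggl'
Result: Zjq Yiflo Uhsggl


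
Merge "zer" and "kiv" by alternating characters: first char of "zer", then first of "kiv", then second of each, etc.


String 1: 'zer'
String 2: 'kiv'
Operation: alternate characters
Pairs: 'z'+'k', 'e'+'i', 'r'+'v'
Result: zkeirv


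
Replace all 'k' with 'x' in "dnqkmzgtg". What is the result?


Input string: 'dnqkmzgtg'
Operation: replace 'k' with 'x'
Positions of 'k': 3
After replacement: dnqxmzgtg


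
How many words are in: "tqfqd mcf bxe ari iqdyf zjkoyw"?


Input string: 'tqfqd mcf bxe ari iqdyf zjkoyw'
Operation: split by spaces
Words found: 'tqfqd', 'mcf', 'bxe', 'ari', 'iqdyf', 'zjkoyw'
Word count: 6


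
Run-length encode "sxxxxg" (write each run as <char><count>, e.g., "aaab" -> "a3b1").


Input: 'sxxxxg'
Operation: identify consecutive runs
Runs: 's' -> s1, 'xxxx' -> x4, 'g' -> g1
Encoded: s1x4g1


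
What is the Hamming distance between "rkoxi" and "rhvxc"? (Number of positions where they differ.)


String 1: 'rkoxi'
String 2: 'rhvxc'
Compare each position: pos 0: 'r'=='r', pos 1: 'k'!='h', pos 2: 'o'!='v', pos 3: 'x'=='x', pos 4: 'i'!='c'
Differing positions: 3
Hamming distance: 3


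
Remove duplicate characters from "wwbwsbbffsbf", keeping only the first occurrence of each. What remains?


Input: 'wwbwsbbffsbf'
Operation: keep first occurrence of each character
Scan: s[0]='w' new -> keep; s[1]='w' seen -> skip; s[2]='b' new -> keep; s[3]='w' seen -> skip; s[4]='s' new -> keep; s[5]='b' seen -> skip; s[6]='b' seen -> skip; s[7]='f' new -> keep; s[8]='f' seen -> skip; s[9]='s' seen -> skip; s[10]='b' seen -> skip; s[11]='f' seen -> skip
Result: wbsf


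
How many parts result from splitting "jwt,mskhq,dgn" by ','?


Input string: 'jwt,mskhq,dgn'
Delimiter: ','
Split result: 'jwt', 'mskhq', 'dgn'
Number of parts: 3


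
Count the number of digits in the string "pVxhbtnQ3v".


Input string: 'pVxhbtnQ3v'
Operation: count digit characters (0-9)
Scan: 'p', 'V', 'x', 'h', 'b', 't', 'n', 'Q', '3'(digit), 'v'
Digits found: 1
Result: 1
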